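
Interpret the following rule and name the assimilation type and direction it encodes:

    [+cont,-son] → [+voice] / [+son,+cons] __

The target ([+cont,-son], fricatives) acquires [+voice] next to a sonorant consonant ([+son,+cons]) — it takes on the voicing of its neighbour, so the feature that spreads is voicing.
Since the environment is written before the underscore, the trigger precedes the target; the direction is progressive.

progressive voicing assimilation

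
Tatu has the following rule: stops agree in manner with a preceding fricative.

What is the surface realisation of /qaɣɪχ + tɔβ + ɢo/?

[qaɣɪχsɔβʁo]

The rule targets /t/ (voiceless alveolar stop), which sits after the trigger /χ/ (fricative).
A voiceless alveolar fricative is [s], so the surface segment is [s].
The same rule applies at the second boundary: /ɢ/ → [ʁ] next to /β/.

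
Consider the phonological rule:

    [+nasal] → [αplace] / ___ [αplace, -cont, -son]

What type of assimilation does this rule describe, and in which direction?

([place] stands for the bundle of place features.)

The shared variable α links the value of the place features (abbreviated [place]) on the target to the same value on the neighbouring segment, so place is the feature that assimilates.
Since the environment is written after the underscore, the trigger follows the target; the direction is regressive.

regressive place assimilation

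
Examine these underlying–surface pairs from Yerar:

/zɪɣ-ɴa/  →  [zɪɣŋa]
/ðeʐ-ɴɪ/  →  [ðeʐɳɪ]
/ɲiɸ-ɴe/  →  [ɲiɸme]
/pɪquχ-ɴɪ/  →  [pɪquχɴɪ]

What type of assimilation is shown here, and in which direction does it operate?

Underlying /ɴ/ is realised as [ŋ] next to /ɣ/; /ɣ/ itself does not change.
The change uvular → velar matches the place of the preceding /ɣ/, identifying this as place assimilation.
Manner and voice are unchanged, so the assimilation is partial, not total.
The other alternating forms pattern the same way: /ɴ/ → [ɳ] after /ʐ/ (uvular → retroflex, matching retroflex); /ɴ/ → [m] after /ɸ/ (uvular → bilabial, matching bilabial) — only place changes, and always toward the preceding segment.
No alternation appears in [pɪquχɴɪ]: there the adjacent consonants already agree in place (/ɴ/ and /χ/ are both uvular), so this form is consistent with the same rule.
Since the segment that changes follows the conditioning segment, the assimilation is progressive.

progressive place assimilation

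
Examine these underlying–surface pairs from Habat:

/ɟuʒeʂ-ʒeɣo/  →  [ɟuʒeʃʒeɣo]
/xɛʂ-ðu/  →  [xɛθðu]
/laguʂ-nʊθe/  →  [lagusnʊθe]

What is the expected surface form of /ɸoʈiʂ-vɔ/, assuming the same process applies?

The data show regressive place assimilation: /ʂ/ → [ʃ] before /ʒ/; /ʂ/ → [θ] before /ð/; /ʂ/ → [s] before /n/. In each pair only place changes, matching the following consonant, while manner and voice stay constant.
The rule targets /ʂ/ (voiceless retroflex fricative), which sits before the trigger /v/ (labiodental).
A voiceless labiodental fricative is [f], so the surface segment is [f].

[ɸoʈifvɔ]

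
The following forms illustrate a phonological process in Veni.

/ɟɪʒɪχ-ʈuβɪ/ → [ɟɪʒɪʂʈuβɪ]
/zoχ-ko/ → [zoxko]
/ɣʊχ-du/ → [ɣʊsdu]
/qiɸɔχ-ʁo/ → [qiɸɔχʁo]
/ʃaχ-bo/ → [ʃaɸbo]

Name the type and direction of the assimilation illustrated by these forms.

regressive place assimilation

Underlying /χ/ is realised as [ʂ] next to /ʈ/; /ʈ/ itself does not change.
/χ/ is uvular while /ʈ/ is retroflex; the output [ʂ] is retroflex, matching the trigger — so the feature that spreads is place.
Manner and voice are unchanged, so the assimilation is partial, not total.
Checking the remaining alternations: /χ/ → [x] before /k/ (uvular → velar, matching velar); /χ/ → [s] before /d/ (uvular → alveolar, matching alveolar); /χ/ → [ɸ] before /b/ (uvular → bilabial, matching bilabial) — only place changes, and always toward the following segment.
No alternation appears in [qiɸɔχʁo]: there the adjacent consonants already agree in place (/χ/ and /ʁ/ are both uvular), so this form is consistent with the same rule.
The trigger is the following segment, so the direction is regressive (anticipatory).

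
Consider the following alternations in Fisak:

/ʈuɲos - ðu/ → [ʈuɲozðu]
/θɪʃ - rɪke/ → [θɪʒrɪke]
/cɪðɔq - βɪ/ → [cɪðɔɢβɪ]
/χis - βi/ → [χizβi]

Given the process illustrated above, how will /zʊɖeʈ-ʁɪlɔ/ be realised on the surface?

[zʊɖeɖʁɪlɔ]

The data show regressive voicing assimilation: /s/ → [z] before /ð/; /ʃ/ → [ʒ] before /r/; /q/ → [ɢ] before /β/; /s/ → [z] before /β/. In each pair only voicing changes, matching the following consonant, while place and manner stay constant.
/ʈ/ is a voiceless retroflex stop. The following trigger /ʁ/ is voiced, so /ʈ/ must become voiced as well.
A voiced retroflex stop is [ɖ], so the surface segment is [ɖ].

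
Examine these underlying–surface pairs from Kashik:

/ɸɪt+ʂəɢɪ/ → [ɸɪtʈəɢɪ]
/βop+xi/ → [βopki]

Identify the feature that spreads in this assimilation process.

The segment that alternates is /ʂ/, which surfaces as [ʈ] when adjacent to /t/.
/ʂ/ is a fricative while /t/ is a stop; the output [ʈ] is a stop, matching the trigger — so the feature that spreads is manner.
Checking the remaining alternation: /x/ → [k] after /p/ (fricative → stop, matching a stop) — only manner changes, and always toward the preceding segment.

manner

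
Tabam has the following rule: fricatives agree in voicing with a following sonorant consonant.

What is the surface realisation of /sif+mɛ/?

[sivmɛ]

The rule targets /f/ (voiceless labiodental fricative), which sits before the trigger /m/ (voiced).
Changing only its voicing to voiced gives [v] — the voiced labiodental fricative.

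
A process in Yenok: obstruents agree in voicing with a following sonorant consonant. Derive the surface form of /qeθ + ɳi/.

[qeðɳi]

The rule targets /θ/ (voiceless dental fricative), which sits before the trigger /ɳ/ (voiced).
Changing only its voicing to voiced gives [ð] — the voiced dental fricative.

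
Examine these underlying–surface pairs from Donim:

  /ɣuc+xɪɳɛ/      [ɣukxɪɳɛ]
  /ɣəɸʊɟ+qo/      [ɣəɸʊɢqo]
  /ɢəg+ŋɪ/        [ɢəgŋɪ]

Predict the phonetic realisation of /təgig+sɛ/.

The data show regressive place assimilation: /c/ → [k] before /x/; /ɟ/ → [ɢ] before /q/. In each pair only place changes, matching the following consonant, while manner and voice stay constant.
Nothing changes in [ɢəgŋɪ]: there the adjacent consonants already agree in place (/g/ and /ŋ/ are both velar), so this form is consistent with the same rule.
The rule targets /g/ (voiced velar stop), which sits before the trigger /s/ (alveolar).
A voiced alveolar stop is [d], so the surface segment is [d].

[təgidsɛ]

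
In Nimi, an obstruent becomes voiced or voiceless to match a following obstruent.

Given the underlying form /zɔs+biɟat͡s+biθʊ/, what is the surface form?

The rule targets /s/ (voiceless alveolar fricative), which sits before the trigger /b/ (voiced).
The voiced alveolar fricative is [z], so /s/ → [z].
At the second juncture, /t͡s/ likewise becomes [d͡z] adjacent to /b/.

[zɔzbiɟad͡zbiθʊ]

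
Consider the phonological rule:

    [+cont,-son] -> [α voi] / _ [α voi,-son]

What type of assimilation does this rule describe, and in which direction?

regressive voicing assimilation

The rule copies [voi] from the environment onto the target, so the assimilating feature is voicing.
The conditioning segment sits to the right of the focus bar, meaning the trigger follows the segment that changes — regressive assimilation.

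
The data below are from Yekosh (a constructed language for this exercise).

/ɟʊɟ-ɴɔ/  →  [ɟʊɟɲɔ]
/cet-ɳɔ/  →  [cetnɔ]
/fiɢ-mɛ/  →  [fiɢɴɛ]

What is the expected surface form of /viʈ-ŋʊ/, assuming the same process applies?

[viʈɳʊ]

The data show progressive place assimilation: /ɴ/ → [ɲ] after /ɟ/; /ɳ/ → [n] after /t/; /m/ → [ɴ] after /ɢ/. In each pair only place changes, matching the preceding consonant, while manner and voice stay constant.
/ŋ/ is a voiced velar nasal. The preceding trigger /ʈ/ is retroflex, so /ŋ/ must become retroflex as well.
A voiced retroflex nasal is [ɳ], so the surface segment is [ɳ].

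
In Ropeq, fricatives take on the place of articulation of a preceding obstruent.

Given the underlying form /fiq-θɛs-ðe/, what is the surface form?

[fiqχɛsze]

/θ/ is a voiceless dental fricative. The preceding trigger /q/ is uvular, so /θ/ must become uvular as well.
A voiceless uvular fricative is [χ], so the surface segment is [χ].
At the second juncture, /ð/ likewise becomes [z] adjacent to /s/.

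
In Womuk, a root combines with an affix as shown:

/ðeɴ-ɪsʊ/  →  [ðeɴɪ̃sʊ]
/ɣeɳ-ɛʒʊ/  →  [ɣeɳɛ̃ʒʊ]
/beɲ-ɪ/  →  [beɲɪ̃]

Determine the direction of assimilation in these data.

progressive

The vowel /ɪ/ surfaces as nasalised [ɪ̃] next to the preceding nasal /ɴ/ — it has acquired the [+nasal] feature of its neighbour.
Likewise in the remaining data: /ɛ/ → [ɛ̃] after /ɳ/; /ɪ/ → [ɪ̃] after /ɲ/ — each time a vowel is nasalised next to a preceding nasal.
Because the conditioning nasal is to the left of the vowel that changes, the process is progressive (perseverative).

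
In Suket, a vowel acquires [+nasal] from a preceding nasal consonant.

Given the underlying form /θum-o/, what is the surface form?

[θumõ]

The vowel /o/ is adjacent to the preceding nasal /m/, so it acquires [+nasal] and surfaces as [õ].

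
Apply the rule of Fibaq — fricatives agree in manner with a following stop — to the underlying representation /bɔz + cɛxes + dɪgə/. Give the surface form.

[bɔdcɛxetdɪgə]

The rule targets /z/ (voiced alveolar fricative), which sits before the trigger /c/ (stop).
Changing only its manner to stop gives [d] — the voiced alveolar stop.
At the second juncture, /s/ likewise becomes [t] adjacent to /d/.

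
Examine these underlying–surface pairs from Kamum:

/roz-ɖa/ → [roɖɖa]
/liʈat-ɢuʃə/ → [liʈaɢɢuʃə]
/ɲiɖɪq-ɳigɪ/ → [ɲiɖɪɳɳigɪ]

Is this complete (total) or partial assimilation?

total assimilation

The segment that alternates is /z/, which surfaces as [ɖ] when adjacent to /ɖ/.
The output [ɖ] is identical to the trigger /ɖ/ — every feature (place, manner, voicing) has been copied — so this is total assimilation.
The remaining alternations confirm this: /t/ → [ɢ] before /ɢ/; /q/ → [ɳ] before /ɳ/ — in each case the output is a copy of the following consonant.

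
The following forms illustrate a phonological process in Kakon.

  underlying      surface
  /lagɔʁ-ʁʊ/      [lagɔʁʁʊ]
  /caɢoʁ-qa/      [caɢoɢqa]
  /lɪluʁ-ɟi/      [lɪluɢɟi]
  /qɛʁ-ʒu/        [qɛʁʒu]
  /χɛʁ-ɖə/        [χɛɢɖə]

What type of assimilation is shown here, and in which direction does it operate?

Comparing underlying and surface forms, /ʁ/ → [ɢ] is the alternation; the neighbouring /q/ is constant.
The change fricative → stop matches the manner of the following /q/, identifying this as manner assimilation.
Place and voice are unchanged, so the assimilation is partial, not total.
The other alternating forms pattern the same way: /ʁ/ → [ɢ] before /ɟ/ (fricative → stop, matching a stop); /ʁ/ → [ɢ] before /ɖ/ (fricative → stop, matching a stop) — only manner changes, and always toward the following segment.
No alternation appears in [lagɔʁʁʊ], [qɛʁʒu]: there the adjacent consonants already agree in manner (/ʁ/ and /ʁ/ are both fricatives; /ʁ/ and /ʒ/ are both fricatives), so these forms are consistent with the same rule.
The trigger is the following segment, so the direction is regressive (anticipatory).

regressive manner assimilation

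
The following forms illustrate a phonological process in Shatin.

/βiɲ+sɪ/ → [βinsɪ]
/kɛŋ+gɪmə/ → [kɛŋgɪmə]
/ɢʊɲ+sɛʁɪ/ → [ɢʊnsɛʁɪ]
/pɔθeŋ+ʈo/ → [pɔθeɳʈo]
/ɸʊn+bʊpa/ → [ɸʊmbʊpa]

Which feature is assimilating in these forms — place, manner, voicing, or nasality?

place

Underlying /ɲ/ is realised as [n] next to /s/; /s/ itself does not change.
/ɲ/ is palatal while /s/ is alveolar; the output [n] is alveolar, matching the trigger — so the feature that spreads is place.
The same holds elsewhere in the data: /ŋ/ → [ɳ] before /ʈ/ (velar → retroflex, matching retroflex); /n/ → [m] before /b/ (alveolar → bilabial, matching bilabial) — only place changes, and always toward the following segment.
Nothing changes in [kɛŋgɪmə]: there the adjacent consonants already agree in place (/ŋ/ and /g/ are both velar), so this form is consistent with the same rule.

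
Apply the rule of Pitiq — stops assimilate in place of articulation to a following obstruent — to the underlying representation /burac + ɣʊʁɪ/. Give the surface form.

/c/ is a voiceless palatal stop. The following trigger /ɣ/ is velar, so /c/ must become velar as well.
Changing only its place to velar gives [k] — the voiceless velar stop.

[burakɣʊʁɪ]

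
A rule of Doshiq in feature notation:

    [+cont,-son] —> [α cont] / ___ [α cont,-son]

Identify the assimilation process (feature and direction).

The rule copies [cont] (continuancy) from the environment onto the target fricatives; since [±cont] encodes the stop/fricative manner contrast, the assimilating dimension is manner.
Since the environment is written after the underscore, the trigger follows the target; the direction is regressive.

regressive manner assimilation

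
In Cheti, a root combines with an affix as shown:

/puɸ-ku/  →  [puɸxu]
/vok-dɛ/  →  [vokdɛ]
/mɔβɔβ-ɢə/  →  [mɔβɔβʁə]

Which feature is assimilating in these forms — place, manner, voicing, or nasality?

manner

Comparing underlying and surface forms, /k/ → [x] is the alternation; the neighbouring /ɸ/ is constant.
The change stop → fricative matches the manner of the preceding /ɸ/, identifying this as manner assimilation.
The same holds elsewhere in the data: /ɢ/ → [ʁ] after /β/ (stop → fricative, matching a fricative) — only manner changes, and always toward the preceding segment.
Nothing changes in [vokdɛ]: there the adjacent consonants already agree in manner (/d/ and /k/ are both stops), so this form is consistent with the same rule.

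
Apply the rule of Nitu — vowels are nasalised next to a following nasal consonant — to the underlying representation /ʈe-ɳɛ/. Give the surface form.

/e/ sits next to the nasal /ɳ/ and is therefore nasalised to [ẽ].

[ʈẽɳɛ]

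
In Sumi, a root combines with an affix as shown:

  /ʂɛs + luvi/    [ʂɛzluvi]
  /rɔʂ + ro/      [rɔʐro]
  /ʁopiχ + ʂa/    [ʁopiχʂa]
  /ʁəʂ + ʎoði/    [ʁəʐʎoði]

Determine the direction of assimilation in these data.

Underlying /s/ is realised as [z] next to /l/; /l/ itself does not change.
The change voiceless → voiced matches the voicing of the following /l/, identifying this as voicing assimilation.
Checking the remaining alternations: /ʂ/ → [ʐ] before /r/ (voiceless → voiced, matching voiced); /ʂ/ → [ʐ] before /ʎ/ (voiceless → voiced, matching voiced) — only voicing changes, and always toward the following segment.
No alternation appears in [ʁopiχʂa]: there the adjacent consonants already agree in voicing (/χ/ and /ʂ/ are both voiceless), so this form is consistent with the same rule.
The trigger is the following segment, so the direction is regressive (anticipatory).

regressive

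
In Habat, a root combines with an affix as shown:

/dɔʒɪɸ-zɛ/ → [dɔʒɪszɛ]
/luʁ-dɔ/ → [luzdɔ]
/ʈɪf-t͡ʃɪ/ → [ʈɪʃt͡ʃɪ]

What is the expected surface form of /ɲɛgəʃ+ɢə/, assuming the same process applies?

The data show regressive place assimilation: /ɸ/ → [s] before /z/; /ʁ/ → [z] before /d/; /f/ → [ʃ] before /t͡ʃ/. In each pair only place changes, matching the following consonant, while manner and voice stay constant.
The rule targets /ʃ/ (voiceless postalveolar fricative), which sits before the trigger /ɢ/ (uvular).
A voiceless uvular fricative is [χ], so the surface segment is [χ].

[ɲɛgəχɢə]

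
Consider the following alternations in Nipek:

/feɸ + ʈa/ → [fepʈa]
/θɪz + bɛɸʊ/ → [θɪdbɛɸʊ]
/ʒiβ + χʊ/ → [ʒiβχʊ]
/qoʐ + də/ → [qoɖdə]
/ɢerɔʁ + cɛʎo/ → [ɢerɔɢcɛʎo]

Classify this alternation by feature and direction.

Underlying /ɸ/ is realised as [p] next to /ʈ/; /ʈ/ itself does not change.
/ɸ/ is a fricative while /ʈ/ is a stop; the output [p] is a stop, matching the trigger — so the feature that spreads is manner.
Place and voice are unchanged, so the assimilation is partial, not total.
The other alternating forms pattern the same way: /z/ → [d] before /b/ (fricative → stop, matching a stop); /ʐ/ → [ɖ] before /d/ (fricative → stop, matching a stop); /ʁ/ → [ɢ] before /c/ (fricative → stop, matching a stop) — only manner changes, and always toward the following segment.
No alternation appears in [ʒiβχʊ]: there the adjacent consonants already agree in manner (/β/ and /χ/ are both fricatives), so this form is consistent with the same rule.
Since the segment that changes precedes the conditioning segment, the assimilation is regressive.

regressive manner assimilation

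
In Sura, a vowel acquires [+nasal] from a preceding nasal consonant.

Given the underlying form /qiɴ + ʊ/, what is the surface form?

/ʊ/ sits next to the nasal /ɴ/ and is therefore nasalised to [ʊ̃].

[qiɴʊ̃]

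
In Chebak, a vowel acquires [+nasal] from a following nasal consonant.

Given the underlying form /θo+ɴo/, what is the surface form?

/o/ sits next to the nasal /ɴ/ and is therefore nasalised to [õ].

[θõɴo]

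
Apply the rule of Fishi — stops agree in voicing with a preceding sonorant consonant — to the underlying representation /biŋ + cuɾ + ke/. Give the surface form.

[biŋɟuɾge]

The rule targets /c/ (voiceless palatal stop), which sits after the trigger /ŋ/ (voiced).
Changing only its voicing to voiced gives [ɟ] — the voiced palatal stop.
The same rule applies at the second boundary: /k/ → [g] next to /ɾ/.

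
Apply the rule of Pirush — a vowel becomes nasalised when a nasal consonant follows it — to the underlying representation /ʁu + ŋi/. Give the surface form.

[ʁũŋi]

/u/ sits next to the nasal /ŋ/ and is therefore nasalised to [ũ].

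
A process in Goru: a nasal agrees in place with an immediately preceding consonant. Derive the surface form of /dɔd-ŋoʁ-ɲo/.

/ŋ/ is a voiced velar nasal. The preceding trigger /d/ is alveolar, so /ŋ/ must become alveolar as well.
Changing only its place to alveolar gives [n] — the voiced alveolar nasal.
The same rule applies at the second boundary: /ɲ/ → [ɴ] next to /ʁ/.

[dɔdnoʁɴo]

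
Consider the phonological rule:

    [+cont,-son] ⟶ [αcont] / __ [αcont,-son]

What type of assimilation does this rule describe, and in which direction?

regressive manner assimilation

The shared variable α links the value of [cont] on the target to that of the neighbouring obstruent. [cont] distinguishes stops from fricatives — a manner-of-articulation feature — so this is manner assimilation.
The conditioning segment sits to the right of the focus bar, meaning the trigger follows the segment that changes — regressive assimilation.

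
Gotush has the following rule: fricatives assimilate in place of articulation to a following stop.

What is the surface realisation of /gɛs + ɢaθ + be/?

The rule targets /s/ (voiceless alveolar fricative), which sits before the trigger /ɢ/ (uvular).
Changing only its place to uvular gives [χ] — the voiceless uvular fricative.
At the second juncture, /θ/ likewise becomes [ɸ] adjacent to /b/.

[gɛχɢaɸbe]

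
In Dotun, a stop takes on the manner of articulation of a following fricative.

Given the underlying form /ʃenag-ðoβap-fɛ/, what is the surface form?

/g/ is a voiced velar stop. The following trigger /ð/ is a fricative, so /g/ must become a fricative as well.
The voiced velar fricative is [ɣ], so /g/ → [ɣ].
The same rule applies at the second boundary: /p/ → [ɸ] next to /f/.

[ʃenaɣðoβaɸfɛ]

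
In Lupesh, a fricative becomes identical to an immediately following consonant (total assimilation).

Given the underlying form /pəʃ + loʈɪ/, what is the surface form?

[pəlloʈɪ]

/ʃ/ is the segment targeted by the rule; it sits immediately before /l/, so it assimilates completely and surfaces as [l].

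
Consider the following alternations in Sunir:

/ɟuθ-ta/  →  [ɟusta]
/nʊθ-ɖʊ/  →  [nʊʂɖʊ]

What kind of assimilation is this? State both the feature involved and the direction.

regressive place assimilation

The segment that alternates is /θ/, which surfaces as [s] when adjacent to /t/.
/θ/ is dental while /t/ is alveolar; the output [s] is alveolar, matching the trigger — so the feature that spreads is place.
Manner and voice are unchanged, so the assimilation is partial, not total.
The other alternating form patterns the same way: /θ/ → [ʂ] before /ɖ/ (dental → retroflex, matching retroflex) — only place changes, and always toward the following segment.
The trigger is the following segment, so the direction is regressive (anticipatory).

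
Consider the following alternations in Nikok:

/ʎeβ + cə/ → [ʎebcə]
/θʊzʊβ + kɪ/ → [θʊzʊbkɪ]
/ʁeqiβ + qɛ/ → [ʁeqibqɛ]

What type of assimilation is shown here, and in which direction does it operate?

The segment that alternates is /β/, which surfaces as [b] when adjacent to /c/.
The change fricative → stop matches the manner of the following /c/, identifying this as manner assimilation.
Place and voice are unchanged, so the assimilation is partial, not total.
The same holds elsewhere in the data: /β/ → [b] before /k/ (fricative → stop, matching a stop); /β/ → [b] before /q/ (fricative → stop, matching a stop) — only manner changes, and always toward the following segment.
Since the segment that changes precedes the conditioning segment, the assimilation is regressive.

regressive manner assimilation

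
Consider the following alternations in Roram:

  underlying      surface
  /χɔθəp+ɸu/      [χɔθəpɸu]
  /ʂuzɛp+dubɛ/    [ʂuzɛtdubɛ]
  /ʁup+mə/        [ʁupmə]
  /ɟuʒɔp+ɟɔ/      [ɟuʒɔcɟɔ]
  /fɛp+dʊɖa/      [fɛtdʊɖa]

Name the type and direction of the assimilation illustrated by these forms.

regressive place assimilation

The segment that alternates is /p/, which surfaces as [t] when adjacent to /d/.
/p/ is bilabial while /d/ is alveolar; the output [t] is alveolar, matching the trigger — so the feature that spreads is place.
Manner and voice are unchanged, so the assimilation is partial, not total.
The other alternating form patterns the same way: /p/ → [c] before /ɟ/ (bilabial → palatal, matching palatal) — only place changes, and always toward the following segment.
Nothing changes in [χɔθəpɸu], [ʁupmə]: there the adjacent consonants already agree in place (/p/ and /ɸ/ are both bilabial; /p/ and /m/ are both bilabial), so these forms are consistent with the same rule.
The trigger is the following segment, so the direction is regressive (anticipatory).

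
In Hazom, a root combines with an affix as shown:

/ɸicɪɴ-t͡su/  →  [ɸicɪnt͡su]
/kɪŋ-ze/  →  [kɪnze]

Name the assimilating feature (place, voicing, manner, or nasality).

place

Underlying /ɴ/ is realised as [n] next to /t͡s/; /t͡s/ itself does not change.
The change uvular → alveolar matches the place of the following /t͡s/, identifying this as place assimilation.
The same holds elsewhere in the data: /ŋ/ → [n] before /z/ (velar → alveolar, matching alveolar) — only place changes, and always toward the following segment.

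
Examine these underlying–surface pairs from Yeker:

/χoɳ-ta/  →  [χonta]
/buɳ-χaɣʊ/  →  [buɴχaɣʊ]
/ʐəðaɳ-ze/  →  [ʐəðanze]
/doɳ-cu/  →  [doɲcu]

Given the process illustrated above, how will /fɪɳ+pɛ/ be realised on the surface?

[fɪmpɛ]

The data show regressive place assimilation: /ɳ/ → [n] before /t/; /ɳ/ → [ɴ] before /χ/; /ɳ/ → [n] before /z/; /ɳ/ → [ɲ] before /c/. In each pair only place changes, matching the following consonant, while manner and voice stay constant.
/ɳ/ is a voiced retroflex nasal. The following trigger /p/ is bilabial, so /ɳ/ must become bilabial as well.
The voiced bilabial nasal is [m], so /ɳ/ → [m].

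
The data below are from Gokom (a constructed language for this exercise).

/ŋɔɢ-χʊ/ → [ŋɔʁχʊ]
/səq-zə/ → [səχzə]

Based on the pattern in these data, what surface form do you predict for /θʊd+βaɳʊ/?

The data show regressive manner assimilation: /ɢ/ → [ʁ] before /χ/; /q/ → [χ] before /z/. In each pair only manner changes, matching the following consonant, while place and voice stay constant.
The rule targets /d/ (voiced alveolar stop), which sits before the trigger /β/ (fricative).
A voiced alveolar fricative is [z], so the surface segment is [z].

[θʊzβaɳʊ]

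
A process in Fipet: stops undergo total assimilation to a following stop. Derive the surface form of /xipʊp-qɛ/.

/p/ is the segment targeted by the rule; it sits immediately before /q/, so it assimilates completely and surfaces as [q].

[xipʊqqɛ]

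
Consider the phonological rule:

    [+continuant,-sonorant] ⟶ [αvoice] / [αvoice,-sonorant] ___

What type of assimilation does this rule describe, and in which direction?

The shared variable α links the value of [voice] on the target to the same value on the neighbouring segment, so voicing is the feature that assimilates.
Since the environment is written before the underscore, the trigger precedes the target; the direction is progressive.

progressive voicing assimilation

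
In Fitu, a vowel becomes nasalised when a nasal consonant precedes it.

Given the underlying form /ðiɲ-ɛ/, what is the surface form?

[ðiɲɛ̃]

The vowel /ɛ/ is adjacent to the preceding nasal /ɲ/, so it acquires [+nasal] and surfaces as [ɛ̃].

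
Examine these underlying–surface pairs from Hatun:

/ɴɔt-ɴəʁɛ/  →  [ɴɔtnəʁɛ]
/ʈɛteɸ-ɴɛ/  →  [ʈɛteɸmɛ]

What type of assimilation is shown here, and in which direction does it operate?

The segment that alternates is /ɴ/, which surfaces as [n] when adjacent to /t/.
The change uvular → alveolar matches the place of the preceding /t/, identifying this as place assimilation.
Manner and voice are unchanged, so the assimilation is partial, not total.
The other alternating form patterns the same way: /ɴ/ → [m] after /ɸ/ (uvular → bilabial, matching bilabial) — only place changes, and always toward the preceding segment.
Since the segment that changes follows the conditioning segment, the assimilation is progressive.

progressive place assimilation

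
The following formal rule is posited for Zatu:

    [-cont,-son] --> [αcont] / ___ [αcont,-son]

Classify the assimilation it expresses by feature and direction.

regressive manner assimilation

The rule copies [cont] (continuancy) from the environment onto the target stops; since [±cont] encodes the stop/fricative manner contrast, the assimilating dimension is manner.
Since the environment is written after the underscore, the trigger follows the target; the direction is regressive.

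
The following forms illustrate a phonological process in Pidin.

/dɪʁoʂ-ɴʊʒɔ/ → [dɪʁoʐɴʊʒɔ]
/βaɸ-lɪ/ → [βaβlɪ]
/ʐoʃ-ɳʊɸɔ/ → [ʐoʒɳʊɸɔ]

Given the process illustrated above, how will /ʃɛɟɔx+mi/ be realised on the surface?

The data show regressive voicing assimilation: /ʂ/ → [ʐ] before /ɴ/; /ɸ/ → [β] before /l/; /ʃ/ → [ʒ] before /ɳ/. In each pair only voicing changes, matching the following consonant, while place and manner stay constant.
/x/ is a voiceless velar fricative. The following trigger /m/ is voiced, so /x/ must become voiced as well.
Changing only its voicing to voiced gives [ɣ] — the voiced velar fricative.

[ʃɛɟɔɣmi]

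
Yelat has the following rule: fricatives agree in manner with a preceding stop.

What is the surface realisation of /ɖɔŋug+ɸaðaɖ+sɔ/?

[ɖɔŋugpaðaɖtɔ]

/ɸ/ is a voiceless bilabial fricative. The preceding trigger /g/ is a stop, so /ɸ/ must become a stop as well.
A voiceless bilabial stop is [p], so the surface segment is [p].
At the second juncture, /s/ likewise becomes [t] adjacent to /ɖ/.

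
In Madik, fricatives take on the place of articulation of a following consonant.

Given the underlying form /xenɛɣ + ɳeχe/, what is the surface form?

[xenɛʐɳeχe]

/ɣ/ is a voiced velar fricative. The following trigger /ɳ/ is retroflex, so /ɣ/ must become retroflex as well.
A voiced retroflex fricative is [ʐ], so the surface segment is [ʐ].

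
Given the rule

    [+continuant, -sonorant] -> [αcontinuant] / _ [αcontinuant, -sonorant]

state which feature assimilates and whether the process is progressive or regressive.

regressive manner assimilation

The rule copies [continuant] (continuancy) from the environment onto the target fricatives; since [±continuant] encodes the stop/fricative manner contrast, the assimilating dimension is manner.
Since the environment is written after the underscore, the trigger follows the target; the direction is regressive.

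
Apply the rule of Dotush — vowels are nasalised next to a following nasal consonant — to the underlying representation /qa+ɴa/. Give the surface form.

The vowel /a/ is adjacent to the following nasal /ɴ/, so it acquires [+nasal] and surfaces as [ã].

[qãɴa]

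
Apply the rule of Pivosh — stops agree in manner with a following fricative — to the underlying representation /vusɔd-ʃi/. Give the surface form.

[vusɔzʃi]

/d/ is a voiced alveolar stop. The following trigger /ʃ/ is a fricative, so /d/ must become a fricative as well.
A voiced alveolar fricative is [z], so the surface segment is [z].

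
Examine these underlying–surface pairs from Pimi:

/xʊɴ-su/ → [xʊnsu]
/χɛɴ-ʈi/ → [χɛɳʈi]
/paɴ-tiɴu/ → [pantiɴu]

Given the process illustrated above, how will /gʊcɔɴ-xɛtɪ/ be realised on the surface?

The data show regressive place assimilation: /ɴ/ → [n] before /s/; /ɴ/ → [ɳ] before /ʈ/; /ɴ/ → [n] before /t/. In each pair only place changes, matching the following consonant, while manner and voice stay constant.
/ɴ/ is a voiced uvular nasal. The following trigger /x/ is velar, so /ɴ/ must become velar as well.
Changing only its place to velar gives [ŋ] — the voiced velar nasal.

[gʊcɔŋxɛtɪ]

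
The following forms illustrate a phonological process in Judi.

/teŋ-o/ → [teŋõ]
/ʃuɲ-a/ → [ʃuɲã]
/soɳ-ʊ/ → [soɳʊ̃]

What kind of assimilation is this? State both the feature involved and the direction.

The vowel /o/ surfaces as nasalised [õ] next to the preceding nasal /ŋ/ — it has acquired the [+nasal] feature of its neighbour.
Likewise in the remaining data: /a/ → [ã] after /ɲ/; /ʊ/ → [ʊ̃] after /ɳ/ — each time a vowel is nasalised next to a preceding nasal.
Because the conditioning nasal is to the left of the vowel that changes, the process is progressive (perseverative).

progressive nasality assimilation (vowel nasalisation)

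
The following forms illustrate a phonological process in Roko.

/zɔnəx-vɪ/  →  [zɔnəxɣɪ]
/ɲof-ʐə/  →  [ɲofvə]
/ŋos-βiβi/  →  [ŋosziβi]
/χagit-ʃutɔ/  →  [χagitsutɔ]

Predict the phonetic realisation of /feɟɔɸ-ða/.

The data show progressive place assimilation: /v/ → [ɣ] after /x/; /ʐ/ → [v] after /f/; /β/ → [z] after /s/; /ʃ/ → [s] after /t/. In each pair only place changes, matching the preceding consonant, while manner and voice stay constant.
The rule targets /ð/ (voiced dental fricative), which sits after the trigger /ɸ/ (bilabial).
A voiced bilabial fricative is [β], so the surface segment is [β].

[feɟɔɸβa]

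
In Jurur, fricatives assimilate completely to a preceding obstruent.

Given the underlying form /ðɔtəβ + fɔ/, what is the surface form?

/f/ is the segment targeted by the rule; it sits immediately after /β/, so it assimilates completely and surfaces as [β].

[ðɔtəββɔ]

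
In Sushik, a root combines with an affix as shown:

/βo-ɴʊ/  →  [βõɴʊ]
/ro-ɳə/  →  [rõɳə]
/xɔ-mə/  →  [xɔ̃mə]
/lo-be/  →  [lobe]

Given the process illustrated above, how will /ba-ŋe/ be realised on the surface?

[bãŋe]

The data show regressive nasality assimilation (vowel nasalisation): /o/ → [õ] before /ɴ/; /o/ → [õ] before /ɳ/; /ɔ/ → [ɔ̃] before /m/ — a vowel is nasalised by an immediately following nasal consonant.
No change occurs in [lobe] because the vowel at the boundary is adjacent to an oral consonant, not a nasal (/o/ next to /b/).
/a/ sits next to the nasal /ŋ/ and is therefore nasalised to [ã].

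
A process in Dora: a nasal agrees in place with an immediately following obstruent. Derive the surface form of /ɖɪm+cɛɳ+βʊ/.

The rule targets /m/ (voiced bilabial nasal), which sits before the trigger /c/ (palatal).
The voiced palatal nasal is [ɲ], so /m/ → [ɲ].
The same rule applies at the second boundary: /ɳ/ → [m] next to /β/.

[ɖɪɲcɛmβʊ]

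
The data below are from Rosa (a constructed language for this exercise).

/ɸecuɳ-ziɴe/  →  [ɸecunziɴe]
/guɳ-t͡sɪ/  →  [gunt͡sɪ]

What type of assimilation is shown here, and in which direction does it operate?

Underlying /ɳ/ is realised as [n] next to /z/; /z/ itself does not change.
The change retroflex → alveolar matches the place of the following /z/, identifying this as place assimilation.
Manner and voice are unchanged, so the assimilation is partial, not total.
Checking the remaining alternation: /ɳ/ → [n] before /t͡s/ (retroflex → alveolar, matching alveolar) — only place changes, and always toward the following segment.
The trigger is the following segment, so the direction is regressive (anticipatory).

regressive place assimilation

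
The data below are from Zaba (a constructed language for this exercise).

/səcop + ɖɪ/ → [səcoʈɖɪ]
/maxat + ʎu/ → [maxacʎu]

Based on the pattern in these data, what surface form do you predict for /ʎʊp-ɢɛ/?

The data show regressive place assimilation: /p/ → [ʈ] before /ɖ/; /t/ → [c] before /ʎ/. In each pair only place changes, matching the following consonant, while manner and voice stay constant.
The rule targets /p/ (voiceless bilabial stop), which sits before the trigger /ɢ/ (uvular).
The voiceless uvular stop is [q], so /p/ → [q].

[ʎʊqɢɛ]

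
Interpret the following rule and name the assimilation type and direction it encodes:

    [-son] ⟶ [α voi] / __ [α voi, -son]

regressive voicing assimilation

The rule copies [voi] from the environment onto the target, so the assimilating feature is voicing.
Since the environment is written after the underscore, the trigger follows the target; the direction is regressive.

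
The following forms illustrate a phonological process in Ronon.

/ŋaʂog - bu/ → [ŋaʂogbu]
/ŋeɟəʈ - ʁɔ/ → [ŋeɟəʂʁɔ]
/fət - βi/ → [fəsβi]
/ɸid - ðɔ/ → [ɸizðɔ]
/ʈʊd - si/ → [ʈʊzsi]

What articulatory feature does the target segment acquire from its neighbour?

manner

Underlying /ʈ/ is realised as [ʂ] next to /ʁ/; /ʁ/ itself does not change.
/ʈ/ is a stop while /ʁ/ is a fricative; the output [ʂ] is a fricative, matching the trigger — so the feature that spreads is manner.
The other alternating forms pattern the same way: /t/ → [s] before /β/ (stop → fricative, matching a fricative); /d/ → [z] before /ð/ (stop → fricative, matching a fricative); /d/ → [z] before /s/ (stop → fricative, matching a fricative) — only manner changes, and always toward the following segment.
No alternation appears in [ŋaʂogbu]: there the adjacent consonants already agree in manner (/g/ and /b/ are both stops), so this form is consistent with the same rule.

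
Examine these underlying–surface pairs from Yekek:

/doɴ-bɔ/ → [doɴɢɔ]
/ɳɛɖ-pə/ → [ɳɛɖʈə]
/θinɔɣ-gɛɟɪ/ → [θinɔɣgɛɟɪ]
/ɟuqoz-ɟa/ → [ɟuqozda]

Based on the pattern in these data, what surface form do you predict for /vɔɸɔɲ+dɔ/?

The data show progressive place assimilation: /b/ → [ɢ] after /ɴ/; /p/ → [ʈ] after /ɖ/; /ɟ/ → [d] after /z/. In each pair only place changes, matching the preceding consonant, while manner and voice stay constant.
No alternation appears in [θinɔɣgɛɟɪ]: there the adjacent consonants already agree in place (/g/ and /ɣ/ are both velar), so this form is consistent with the same rule.
The rule targets /d/ (voiced alveolar stop), which sits after the trigger /ɲ/ (palatal).
A voiced palatal stop is [ɟ], so the surface segment is [ɟ].

[vɔɸɔɲɟɔ]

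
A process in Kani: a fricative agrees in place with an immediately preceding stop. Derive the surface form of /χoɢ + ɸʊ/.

The rule targets /ɸ/ (voiceless bilabial fricative), which sits after the trigger /ɢ/ (uvular).
Changing only its place to uvular gives [χ] — the voiceless uvular fricative.

[χoɢχʊ]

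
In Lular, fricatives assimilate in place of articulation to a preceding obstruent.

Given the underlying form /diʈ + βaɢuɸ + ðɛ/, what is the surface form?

[diʈʐaɢuɸβɛ]

/β/ is a voiced bilabial fricative. The preceding trigger /ʈ/ is retroflex, so /β/ must become retroflex as well.
Changing only its place to retroflex gives [ʐ] — the voiced retroflex fricative.
The same rule applies at the second boundary: /ð/ → [β] next to /ɸ/.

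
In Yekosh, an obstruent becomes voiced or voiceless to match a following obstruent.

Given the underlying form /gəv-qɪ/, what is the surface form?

[gəfqɪ]

/v/ is a voiced labiodental fricative. The following trigger /q/ is voiceless, so /v/ must become voiceless as well.
A voiceless labiodental fricative is [f], so the surface segment is [f].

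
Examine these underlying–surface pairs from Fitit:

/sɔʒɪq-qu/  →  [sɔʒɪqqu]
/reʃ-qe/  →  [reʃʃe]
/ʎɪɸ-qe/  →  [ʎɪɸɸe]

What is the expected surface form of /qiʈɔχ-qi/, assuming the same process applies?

[qiʈɔχχi]

The data show progressive total assimilation (/q/ → [ʃ] after /ʃ/; /q/ → [ɸ] after /ɸ/): in every case the target segment becomes identical to its preceding neighbour, copying more than a single feature.
In [sɔʒɪqqu] the two consonants at the boundary are already identical (/q/ + /q/), so the rule applies vacuously and nothing changes.
/q/ is the segment targeted by the rule; it sits immediately after /χ/, so it assimilates completely and surfaces as [χ].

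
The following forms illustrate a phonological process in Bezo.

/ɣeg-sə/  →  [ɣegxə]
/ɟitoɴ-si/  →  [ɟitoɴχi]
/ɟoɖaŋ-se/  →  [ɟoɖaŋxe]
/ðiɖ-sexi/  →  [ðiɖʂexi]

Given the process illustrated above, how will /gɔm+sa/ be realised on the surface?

[gɔmɸa]

The data show progressive place assimilation: /s/ → [x] after /g/; /s/ → [χ] after /ɴ/; /s/ → [x] after /ŋ/; /s/ → [ʂ] after /ɖ/. In each pair only place changes, matching the preceding consonant, while manner and voice stay constant.
/s/ is a voiceless alveolar fricative. The preceding trigger /m/ is bilabial, so /s/ must become bilabial as well.
Changing only its place to bilabial gives [ɸ] — the voiceless bilabial fricative.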